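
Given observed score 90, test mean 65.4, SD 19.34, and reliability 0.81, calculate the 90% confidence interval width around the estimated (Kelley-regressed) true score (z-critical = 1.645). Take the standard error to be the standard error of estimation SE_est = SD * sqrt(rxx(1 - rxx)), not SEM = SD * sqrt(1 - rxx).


True score estimate = 0.81*90 + 0.19*65.4 = 85.326
SE_est = SD * sqrt(rxx * (1 - rxx)) = 19.34 * sqrt(0.81 * 0.19) = 19.34 * sqrt(0.1539) = 7.5871
CI = T_est +/- z * SE_est, so width = 2 * z * SE_est = 2 * 1.645 * 7.5871
Width = 24.9616

24.9616


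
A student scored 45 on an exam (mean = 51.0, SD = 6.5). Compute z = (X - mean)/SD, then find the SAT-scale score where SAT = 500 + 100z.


z = (X - mean) / SD = (45 - 51.0) / 6.5
z = -6.0 / 6.5
z = -0.9231
SAT-scale = SAT = 500 + 100z
Carry z at full precision (z = -6.0 / 6.5) into the conversion:
SAT-scale = 500 + 100 * (-6.0 / 6.5) = 500 + -600 / 6.5
SAT-scale = 500 + -92.3077
SAT-scale = 407.6923

407.6923


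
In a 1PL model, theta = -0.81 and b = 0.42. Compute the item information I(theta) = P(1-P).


P = 1/(1+exp(-(-0.81-0.42))) = 0.2262
I = P*(1-P) = 0.2262 * 0.7738
I = 0.175

0.175


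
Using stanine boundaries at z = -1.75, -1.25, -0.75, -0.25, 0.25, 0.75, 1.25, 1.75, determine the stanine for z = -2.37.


Stanine boundaries: [-1.75, -1.25, -0.75, -0.25, 0.25, 0.75, 1.25, 1.75]
z = -2.37
Check each boundary:
  z < -1.75
  z < -1.25
  z < -0.75
  z < -0.25
  z < 0.25
  z < 0.75
  z < 1.25
  z < 1.75
Highest qualifying boundary gives stanine = 1

1


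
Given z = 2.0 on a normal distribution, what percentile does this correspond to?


CDF(z) = 0.5 * (1 + erf(z/sqrt(2)))
erf(1.4142) = 0.9545
CDF = 0.9772
Percentile rank = 0.9772 * 100 = 97.72

97.72


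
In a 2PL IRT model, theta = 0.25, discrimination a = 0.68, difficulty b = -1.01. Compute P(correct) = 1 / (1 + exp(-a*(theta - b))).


a*(theta - b) = 0.68 * (0.25 - -1.01) = 0.8568
exp(-0.8568) = 0.4245
P = 1 / (1 + 0.4245)
P = 0.702

0.702


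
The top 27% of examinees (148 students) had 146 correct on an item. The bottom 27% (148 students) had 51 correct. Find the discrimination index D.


p_upper = 146/148 = 0.9865
p_lower = 51/148 = 0.3446
D = 0.9865 - 0.3446 = 0.6419

0.6419


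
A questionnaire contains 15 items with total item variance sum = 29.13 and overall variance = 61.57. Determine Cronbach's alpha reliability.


alpha = (k/(k-1)) * (1 - sum(si^2)/s_total^2)
= (15/14) * (1 - 29.13/61.57)
alpha = 0.5645

0.5645


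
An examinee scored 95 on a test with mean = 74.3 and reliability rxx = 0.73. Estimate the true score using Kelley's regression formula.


T_est = rxx * X + (1 - rxx) * mean
T_est = 0.73 * 95 + 0.27 * 74.3
T_est = 69.35 + 20.061
T_est = 89.411

89.411


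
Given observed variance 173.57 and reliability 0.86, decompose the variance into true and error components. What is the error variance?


var_true = rxx * var_obs = 0.86 * 173.57 = 149.2702
var_error = var_obs - var_true
var_error = 173.57 - 149.2702
var_error = 24.2998

24.2998


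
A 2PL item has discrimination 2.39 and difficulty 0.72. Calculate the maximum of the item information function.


For 2PL, max info at theta = b = 0.72
I_max = a^2 / 4 = 2.39^2 / 4
= 5.7121 / 4
I_max = 1.428

1.428


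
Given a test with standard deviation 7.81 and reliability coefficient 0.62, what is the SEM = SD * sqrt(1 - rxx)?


SEM = SD * sqrt(1 - rxx)
SEM = 7.81 * sqrt(1 - 0.62)
SEM = 7.81 * sqrt(0.38) = 7.81 * 0.616441
SEM = 4.8144

4.8144


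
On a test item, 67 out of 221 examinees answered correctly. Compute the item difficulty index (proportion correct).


Item difficulty p = number correct / total examinees
p = 67 / 221
p = 0.3032

0.3032


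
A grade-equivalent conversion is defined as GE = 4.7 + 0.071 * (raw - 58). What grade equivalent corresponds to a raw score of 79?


raw - median = 79 - 58 = 21
slope * diff = 0.071 * 21 = 1.491
GE = 4.7 + 1.491
GE = 6.191

6.191


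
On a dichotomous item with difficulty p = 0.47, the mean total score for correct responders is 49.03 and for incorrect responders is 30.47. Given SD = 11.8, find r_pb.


q = 1 - p = 0.53
rpb = ((M1 - M0) / SD) * sqrt(p * q)
rpb = ((49.03 - 30.47) / 11.8) * sqrt(0.47 * 0.53)
rpb = 0.785

0.785


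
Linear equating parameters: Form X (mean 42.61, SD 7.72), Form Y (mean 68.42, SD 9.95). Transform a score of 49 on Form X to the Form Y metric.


slope = SD_Y / SD_X = 9.95 / 7.72 ~ 1.2889
intercept = mean_Y - slope * mean_X = 68.42 - (9.95 / 7.72) * 42.61 ~ 13.5017
Y = slope * X + intercept. To avoid rounding drift from the rounded slope/intercept, evaluate the equivalent form Y = mean_Y + SD_Y * (X - mean_X) / SD_X at full precision:
Y = 68.42 + 9.95 * (49 - 42.61) / 7.72
Y = 68.42 + 9.95 * 6.39 / 7.72
Y = 68.42 + 63.5805 / 7.72
Y = 68.42 + 8.2358
Y = 76.6558

76.6558


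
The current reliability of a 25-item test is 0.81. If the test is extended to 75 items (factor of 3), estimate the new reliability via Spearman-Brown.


r_new = (n * rxx) / (1 + (n-1) * rxx)
r_new = (3 * 0.81) / (1 + 2 * 0.81)
r_new = 2.43 / 2.62
r_new = 0.9275

0.9275


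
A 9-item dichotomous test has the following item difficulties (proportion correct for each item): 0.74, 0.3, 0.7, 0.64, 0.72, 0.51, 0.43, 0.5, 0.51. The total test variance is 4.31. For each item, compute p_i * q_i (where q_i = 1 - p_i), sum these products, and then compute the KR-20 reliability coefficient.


For each item, compute p_i * q_i:
  Item 1: 0.74 * 0.26 = 0.1924
  Item 2: 0.3 * 0.7 = 0.21
  Item 3: 0.7 * 0.3 = 0.21
  Item 4: 0.64 * 0.36 = 0.2304
  Item 5: 0.72 * 0.28 = 0.2016
  Item 6: 0.51 * 0.49 = 0.2499
  Item 7: 0.43 * 0.57 = 0.2451
  Item 8: 0.5 * 0.5 = 0.25
  Item 9: 0.51 * 0.49 = 0.2499
Sum(p_i * q_i) = 0.1924 + 0.21 + 0.21 + 0.2304 + 0.2016 + 0.2499 + 0.2451 + 0.25 + 0.2499 = 2.0393
KR-20 = (k/(k-1)) * (1 - Sum(p_i*q_i) / Var_total)
= (9/8) * (1 - 2.0393/4.31)
= 1.125 * 0.5268
KR-20 = 0.5927

0.5927


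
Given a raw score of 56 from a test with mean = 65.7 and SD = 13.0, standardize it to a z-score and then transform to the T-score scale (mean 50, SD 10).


z = (X - mean) / SD = (56 - 65.7) / 13.0
z = -9.7 / 13.0
z = -0.7462
T-score = T = 50 + 10z
Carry z at full precision (z = -9.7 / 13.0) into the conversion:
T-score = 50 + 10 * (-9.7 / 13.0) = 50 + -97 / 13.0
T-score = 50 + -7.4615
T-score = 42.5385

42.5385


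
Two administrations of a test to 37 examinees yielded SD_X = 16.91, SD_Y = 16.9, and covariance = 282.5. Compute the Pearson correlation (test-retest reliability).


r = cov(X,Y) / (SD_X * SD_Y)
r = 282.5 / (16.91 * 16.9)
r = 282.5 / 285.779
r = 0.9885

0.9885


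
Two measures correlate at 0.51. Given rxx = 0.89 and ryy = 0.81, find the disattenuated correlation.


r_corrected = rxy / sqrt(rxx * ryy)
= 0.51 / sqrt(0.89 * 0.81)
= 0.51 / sqrt(0.7209)
= 0.51 / 0.849058
r_corrected = 0.6007

0.6007


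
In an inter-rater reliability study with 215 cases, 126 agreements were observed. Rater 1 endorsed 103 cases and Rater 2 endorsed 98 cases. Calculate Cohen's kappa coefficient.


P_o = 126/215 = 0.586047
P_e = (103*98 + 112*117) / 46225 = 0.50185
kappa = (P_o - P_e) / (1 - P_e)
kappa = (0.586047 - 0.50185) / (1 - 0.50185)
kappa = 0.169

0.169


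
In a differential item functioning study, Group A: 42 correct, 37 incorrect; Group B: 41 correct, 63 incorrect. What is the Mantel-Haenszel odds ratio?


Odds_A = 42/37 = 1.1351
Odds_B = 41/63 = 0.6508
OR = Odds_A / Odds_B = 1.1351 / 0.6508
Exactly, OR = (42 * 63) / (37 * 41) = 2646 / 1517
OR = 1.7442

1.7442


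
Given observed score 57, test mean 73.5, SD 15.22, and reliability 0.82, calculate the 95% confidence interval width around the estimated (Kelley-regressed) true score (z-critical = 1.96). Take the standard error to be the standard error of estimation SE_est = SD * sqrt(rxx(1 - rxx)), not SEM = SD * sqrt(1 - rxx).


True score estimate = 0.82*57 + 0.18*73.5 = 59.97
SE_est = SD * sqrt(rxx * (1 - rxx)) = 15.22 * sqrt(0.82 * 0.18) = 15.22 * sqrt(0.1476) = 5.847333
CI = T_est +/- z * SE_est, so width = 2 * z * SE_est = 2 * 1.96 * 5.847333
Width = 22.9215

22.9215


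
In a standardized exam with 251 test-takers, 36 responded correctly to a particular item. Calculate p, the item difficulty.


Item difficulty p = number correct / total examinees
p = 36 / 251
p = 0.1434

0.1434


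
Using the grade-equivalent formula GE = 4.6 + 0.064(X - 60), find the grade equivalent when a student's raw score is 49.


raw - median = 49 - 60 = -11
slope * diff = 0.064 * -11 = -0.704
GE = 4.6 + -0.704
GE = 3.896

3.896


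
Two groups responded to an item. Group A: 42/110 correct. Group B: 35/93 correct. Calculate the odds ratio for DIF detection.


Odds_A = 42/68 = 0.6176
Odds_B = 35/58 = 0.6034
OR = Odds_A / Odds_B = 0.6176 / 0.6034
Exactly, OR = (42 * 58) / (68 * 35) = 2436 / 2380
OR = 1.0235

1.0235


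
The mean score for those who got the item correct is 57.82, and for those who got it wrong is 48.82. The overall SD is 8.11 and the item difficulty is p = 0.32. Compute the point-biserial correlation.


q = 1 - p = 0.68
rpb = ((M1 - M0) / SD) * sqrt(p * q)
rpb = ((57.82 - 48.82) / 8.11) * sqrt(0.32 * 0.68)
rpb = 0.5177

0.5177


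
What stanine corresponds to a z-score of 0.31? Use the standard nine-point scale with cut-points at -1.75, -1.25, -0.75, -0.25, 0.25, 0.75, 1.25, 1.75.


Stanine boundaries: [-1.75, -1.25, -0.75, -0.25, 0.25, 0.75, 1.25, 1.75]
z = 0.31
Check each boundary:
  z >= -1.75 -> could be stanine 2
  z >= -1.25 -> could be stanine 3
  z >= -0.75 -> could be stanine 4
  z >= -0.25 -> could be stanine 5
  z >= 0.25 -> could be stanine 6
  z < 0.75
  z < 1.25
  z < 1.75
Highest qualifying boundary gives stanine = 6

6


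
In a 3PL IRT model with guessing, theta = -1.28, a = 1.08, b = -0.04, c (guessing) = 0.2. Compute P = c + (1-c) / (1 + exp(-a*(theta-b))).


logit = 1.08*(-1.28 - -0.04) = -1.3392
P* = 1/(1 + exp(--1.3392)) = 0.2076
P = 0.2 + (1 - 0.2) * 0.2076
P = 0.3661

0.3661


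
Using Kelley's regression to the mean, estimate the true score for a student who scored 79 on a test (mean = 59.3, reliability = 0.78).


T_est = rxx * X + (1 - rxx) * mean
T_est = 0.78 * 79 + 0.22 * 59.3
T_est = 61.62 + 13.046
T_est = 74.666

74.666


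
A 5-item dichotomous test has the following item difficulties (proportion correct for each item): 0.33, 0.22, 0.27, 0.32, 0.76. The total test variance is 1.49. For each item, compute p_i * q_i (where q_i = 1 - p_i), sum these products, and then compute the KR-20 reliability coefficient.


For each item, compute p_i * q_i:
  Item 1: 0.33 * 0.67 = 0.2211
  Item 2: 0.22 * 0.78 = 0.1716
  Item 3: 0.27 * 0.73 = 0.1971
  Item 4: 0.32 * 0.68 = 0.2176
  Item 5: 0.76 * 0.24 = 0.1824
Sum(p_i * q_i) = 0.2211 + 0.1716 + 0.1971 + 0.2176 + 0.1824 = 0.9898
KR-20 = (k/(k-1)) * (1 - Sum(p_i*q_i) / Var_total)
= (5/4) * (1 - 0.9898/1.49)
= 1.25 * 0.3357
KR-20 = 0.4196

0.4196


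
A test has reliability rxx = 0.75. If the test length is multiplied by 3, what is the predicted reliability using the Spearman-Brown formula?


r_new = (n * rxx) / (1 + (n-1) * rxx)
r_new = (3 * 0.75) / (1 + 2 * 0.75)
r_new = 2.25 / 2.5
r_new = 0.9

0.9


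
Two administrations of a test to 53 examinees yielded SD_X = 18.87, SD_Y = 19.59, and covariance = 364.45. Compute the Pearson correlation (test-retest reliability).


r = cov(X,Y) / (SD_X * SD_Y)
r = 364.45 / (18.87 * 19.59)
r = 364.45 / 369.6633
r = 0.9859

0.9859


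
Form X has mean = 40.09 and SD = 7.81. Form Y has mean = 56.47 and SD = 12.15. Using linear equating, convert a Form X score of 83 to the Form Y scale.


slope = SD_Y / SD_X = 12.15 / 7.81 ~ 1.5557
intercept = mean_Y - slope * mean_X = 56.47 - (12.15 / 7.81) * 40.09 ~ -5.8979
Y = slope * X + intercept. To avoid rounding drift from the rounded slope/intercept, evaluate the equivalent form Y = mean_Y + SD_Y * (X - mean_X) / SD_X at full precision:
Y = 56.47 + 12.15 * (83 - 40.09) / 7.81
Y = 56.47 + 12.15 * 42.91 / 7.81
Y = 56.47 + 521.3565 / 7.81
Y = 56.47 + 66.755
Y = 123.225

123.225


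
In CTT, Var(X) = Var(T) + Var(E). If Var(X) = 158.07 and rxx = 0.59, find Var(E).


var_true = rxx * var_obs = 0.59 * 158.07 = 93.2613
var_error = var_obs - var_true
var_error = 158.07 - 93.2613
var_error = 64.8087

64.8087


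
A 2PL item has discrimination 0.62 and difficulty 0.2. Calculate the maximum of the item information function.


For 2PL, max info at theta = b = 0.2
I_max = a^2 / 4 = 0.62^2 / 4
= 0.3844 / 4
I_max = 0.0961

0.0961


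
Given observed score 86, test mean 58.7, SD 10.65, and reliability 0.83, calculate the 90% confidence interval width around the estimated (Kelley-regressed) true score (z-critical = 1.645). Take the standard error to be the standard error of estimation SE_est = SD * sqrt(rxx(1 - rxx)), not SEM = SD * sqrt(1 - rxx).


True score estimate = 0.83*86 + 0.17*58.7 = 81.359
SE_est = SD * sqrt(rxx * (1 - rxx)) = 10.65 * sqrt(0.83 * 0.17) = 10.65 * sqrt(0.1411) = 4.000489
CI = T_est +/- z * SE_est, so width = 2 * z * SE_est = 2 * 1.645 * 4.000489
Width = 13.1616

13.1616


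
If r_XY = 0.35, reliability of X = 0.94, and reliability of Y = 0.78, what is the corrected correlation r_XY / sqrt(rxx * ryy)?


r_corrected = rxy / sqrt(rxx * ryy)
= 0.35 / sqrt(0.94 * 0.78)
= 0.35 / sqrt(0.7332)
= 0.35 / 0.856271
r_corrected = 0.4087

0.4087


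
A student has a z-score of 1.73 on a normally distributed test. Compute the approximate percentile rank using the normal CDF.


CDF(z) = 0.5 * (1 + erf(z/sqrt(2)))
erf(1.2233) = 0.9164
CDF = 0.9582
Percentile rank = 0.9582 * 100 = 95.82

95.82


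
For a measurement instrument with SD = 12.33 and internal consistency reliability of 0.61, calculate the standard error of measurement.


SEM = SD * sqrt(1 - rxx)
SEM = 12.33 * sqrt(1 - 0.61)
SEM = 12.33 * sqrt(0.39) = 12.33 * 0.6245
SEM = 7.7001

7.7001


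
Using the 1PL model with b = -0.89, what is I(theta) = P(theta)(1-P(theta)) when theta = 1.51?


P = 1/(1+exp(-(1.51--0.89))) = 0.9168
I = P*(1-P) = 0.9168 * 0.0832
I = 0.0763

0.0763


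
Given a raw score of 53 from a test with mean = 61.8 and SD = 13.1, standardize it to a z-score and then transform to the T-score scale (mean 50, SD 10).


z = (X - mean) / SD = (53 - 61.8) / 13.1
z = -8.8 / 13.1
z = -0.6718
T-score = T = 50 + 10z
Carry z at full precision (z = -8.8 / 13.1) into the conversion:
T-score = 50 + 10 * (-8.8 / 13.1) = 50 + -88 / 13.1
T-score = 50 + -6.7176
T-score = 43.2824

43.2824


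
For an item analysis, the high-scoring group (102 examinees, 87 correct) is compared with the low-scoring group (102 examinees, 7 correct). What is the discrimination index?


p_upper = 87/102 = 0.8529
p_lower = 7/102 = 0.0686
D = 0.8529 - 0.0686 = 0.7843

0.7843


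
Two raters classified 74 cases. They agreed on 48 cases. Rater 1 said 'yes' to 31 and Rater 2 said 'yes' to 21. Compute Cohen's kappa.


P_o = 48/74 = 0.648649
P_e = (31*21 + 43*53) / 5476 = 0.535062
kappa = (P_o - P_e) / (1 - P_e)
kappa = (0.648649 - 0.535062) / (1 - 0.535062)
kappa = 0.2443

0.2443


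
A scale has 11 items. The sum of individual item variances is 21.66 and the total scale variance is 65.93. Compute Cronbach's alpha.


alpha = (k/(k-1)) * (1 - sum(si^2)/s_total^2)
= (11/10) * (1 - 21.66/65.93)
alpha = 0.7386

0.7386


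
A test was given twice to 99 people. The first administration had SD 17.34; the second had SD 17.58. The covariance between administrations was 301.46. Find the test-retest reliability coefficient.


r = cov(X,Y) / (SD_X * SD_Y)
r = 301.46 / (17.34 * 17.58)
r = 301.46 / 304.8372
r = 0.9889

0.9889


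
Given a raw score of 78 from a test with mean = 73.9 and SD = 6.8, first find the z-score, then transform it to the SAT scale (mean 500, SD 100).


z = (X - mean) / SD = (78 - 73.9) / 6.8
z = 4.1 / 6.8
z = 0.6029
SAT-scale = SAT = 500 + 100z
Carry z at full precision (z = 4.1 / 6.8) into the conversion:
SAT-scale = 500 + 100 * (4.1 / 6.8) = 500 + 410 / 6.8
SAT-scale = 500 + 60.2941
SAT-scale = 560.2941

560.2941


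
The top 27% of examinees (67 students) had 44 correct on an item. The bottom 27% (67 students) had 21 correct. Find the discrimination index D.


p_upper = 44/67 = 0.6567
p_lower = 21/67 = 0.3134
D = 0.6567 - 0.3134 = 0.3433

0.3433


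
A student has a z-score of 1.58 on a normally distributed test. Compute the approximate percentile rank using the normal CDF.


CDF(z) = 0.5 * (1 + erf(z/sqrt(2)))
erf(1.1172) = 0.8859
CDF = 0.9429
Percentile rank = 0.9429 * 100 = 94.29

94.29


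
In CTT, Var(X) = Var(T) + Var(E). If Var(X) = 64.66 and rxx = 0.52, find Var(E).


var_true = rxx * var_obs = 0.52 * 64.66 = 33.6232
var_error = var_obs - var_true
var_error = 64.66 - 33.6232
var_error = 31.0368

31.0368


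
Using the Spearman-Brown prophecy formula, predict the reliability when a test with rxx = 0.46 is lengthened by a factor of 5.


r_new = (n * rxx) / (1 + (n-1) * rxx)
r_new = (5 * 0.46) / (1 + 4 * 0.46)
r_new = 2.3 / 2.84
r_new = 0.8099

0.8099


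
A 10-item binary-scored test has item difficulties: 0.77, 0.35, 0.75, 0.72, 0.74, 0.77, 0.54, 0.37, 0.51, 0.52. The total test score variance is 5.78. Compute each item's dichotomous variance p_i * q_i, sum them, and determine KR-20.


For each item, compute p_i * q_i:
  Item 1: 0.77 * 0.23 = 0.1771
  Item 2: 0.35 * 0.65 = 0.2275
  Item 3: 0.75 * 0.25 = 0.1875
  Item 4: 0.72 * 0.28 = 0.2016
  Item 5: 0.74 * 0.26 = 0.1924
  Item 6: 0.77 * 0.23 = 0.1771
  Item 7: 0.54 * 0.46 = 0.2484
  Item 8: 0.37 * 0.63 = 0.2331
  Item 9: 0.51 * 0.49 = 0.2499
  Item 10: 0.52 * 0.48 = 0.2496
Sum(p_i * q_i) = 0.1771 + 0.2275 + 0.1875 + 0.2016 + 0.1924 + 0.1771 + 0.2484 + 0.2331 + 0.2499 + 0.2496 = 2.1442
KR-20 = (k/(k-1)) * (1 - Sum(p_i*q_i) / Var_total)
= (10/9) * (1 - 2.1442/5.78)
= 1.1111 * 0.629
KR-20 = 0.6989

0.6989


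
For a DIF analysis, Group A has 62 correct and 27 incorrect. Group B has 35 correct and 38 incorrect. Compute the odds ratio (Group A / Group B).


Odds_A = 62/27 = 2.2963
Odds_B = 35/38 = 0.9211
OR = Odds_A / Odds_B = 2.2963 / 0.9211
Exactly, OR = (62 * 38) / (27 * 35) = 2356 / 945
OR = 2.4931

2.4931


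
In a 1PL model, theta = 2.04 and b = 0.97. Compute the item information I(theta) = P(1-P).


P = 1/(1+exp(-(2.04-0.97))) = 0.7446
I = P*(1-P) = 0.7446 * 0.2554
I = 0.1902

0.1902


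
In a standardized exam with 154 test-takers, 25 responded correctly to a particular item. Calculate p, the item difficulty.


Item difficulty p = number correct / total examinees
p = 25 / 154
p = 0.1623

0.1623


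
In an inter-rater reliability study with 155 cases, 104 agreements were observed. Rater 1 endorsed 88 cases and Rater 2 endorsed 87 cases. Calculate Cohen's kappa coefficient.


P_o = 104/155 = 0.670968
P_e = (88*87 + 67*68) / 24025 = 0.508304
kappa = (P_o - P_e) / (1 - P_e)
kappa = (0.670968 - 0.508304) / (1 - 0.508304)
kappa = 0.3308

0.3308


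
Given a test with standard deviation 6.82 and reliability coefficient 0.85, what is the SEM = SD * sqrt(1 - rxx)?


SEM = SD * sqrt(1 - rxx)
SEM = 6.82 * sqrt(1 - 0.85)
SEM = 6.82 * sqrt(0.15) = 6.82 * 0.387298
SEM = 2.6414

2.6414


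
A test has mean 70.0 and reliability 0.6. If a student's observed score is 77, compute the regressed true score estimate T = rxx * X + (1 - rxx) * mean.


T_est = rxx * X + (1 - rxx) * mean
T_est = 0.6 * 77 + 0.4 * 70.0
T_est = 46.2 + 28.0
T_est = 74.2

74.2


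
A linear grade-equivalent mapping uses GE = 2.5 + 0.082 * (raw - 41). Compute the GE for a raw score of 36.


raw - median = 36 - 41 = -5
slope * diff = 0.082 * -5 = -0.41
GE = 2.5 + -0.41
GE = 2.09

2.09


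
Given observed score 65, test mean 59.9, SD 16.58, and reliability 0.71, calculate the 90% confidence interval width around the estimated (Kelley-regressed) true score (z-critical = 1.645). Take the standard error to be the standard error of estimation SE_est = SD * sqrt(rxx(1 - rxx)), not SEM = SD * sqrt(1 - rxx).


True score estimate = 0.71*65 + 0.29*59.9 = 63.521
SE_est = SD * sqrt(rxx * (1 - rxx)) = 16.58 * sqrt(0.71 * 0.29) = 16.58 * sqrt(0.2059) = 7.523375
CI = T_est +/- z * SE_est, so width = 2 * z * SE_est = 2 * 1.645 * 7.523375
Width = 24.7519

24.7519


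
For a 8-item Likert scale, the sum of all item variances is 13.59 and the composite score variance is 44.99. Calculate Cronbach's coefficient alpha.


alpha = (k/(k-1)) * (1 - sum(si^2)/s_total^2)
= (8/7) * (1 - 13.59/44.99)
alpha = 0.7976

0.7976


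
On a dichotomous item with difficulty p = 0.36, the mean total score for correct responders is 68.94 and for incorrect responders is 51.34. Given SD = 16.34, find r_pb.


q = 1 - p = 0.64
rpb = ((M1 - M0) / SD) * sqrt(p * q)
rpb = ((68.94 - 51.34) / 16.34) * sqrt(0.36 * 0.64)
rpb = 0.517

0.517


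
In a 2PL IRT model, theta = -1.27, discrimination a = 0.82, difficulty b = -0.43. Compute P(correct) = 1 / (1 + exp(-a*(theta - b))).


a*(theta - b) = 0.82 * (-1.27 - -0.43) = -0.6888
exp(--0.6888) = 1.9913
P = 1 / (1 + 1.9913)
P = 0.3343

0.3343


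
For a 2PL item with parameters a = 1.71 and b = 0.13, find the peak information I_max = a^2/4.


For 2PL, max info at theta = b = 0.13
I_max = a^2 / 4 = 1.71^2 / 4
= 2.9241 / 4
I_max = 0.731

0.731


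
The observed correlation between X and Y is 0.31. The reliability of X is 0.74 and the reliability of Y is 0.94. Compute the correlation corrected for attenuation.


r_corrected = rxy / sqrt(rxx * ryy)
= 0.31 / sqrt(0.74 * 0.94)
= 0.31 / sqrt(0.6956)
= 0.31 / 0.834026
r_corrected = 0.3717

0.3717


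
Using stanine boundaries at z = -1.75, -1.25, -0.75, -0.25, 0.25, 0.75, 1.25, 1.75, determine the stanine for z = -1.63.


Stanine boundaries: [-1.75, -1.25, -0.75, -0.25, 0.25, 0.75, 1.25, 1.75]
z = -1.63
Check each boundary:
  z >= -1.75 -> could be stanine 2
  z < -1.25
  z < -0.75
  z < -0.25
  z < 0.25
  z < 0.75
  z < 1.25
  z < 1.75
Highest qualifying boundary gives stanine = 2

2


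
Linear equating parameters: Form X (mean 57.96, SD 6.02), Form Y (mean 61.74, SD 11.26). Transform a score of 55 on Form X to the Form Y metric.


slope = SD_Y / SD_X = 11.26 / 6.02 ~ 1.8704
intercept = mean_Y - slope * mean_X = 61.74 - (11.26 / 6.02) * 57.96 ~ -46.6702
Y = slope * X + intercept. To avoid rounding drift from the rounded slope/intercept, evaluate the equivalent form Y = mean_Y + SD_Y * (X - mean_X) / SD_X at full precision:
Y = 61.74 + 11.26 * (55 - 57.96) / 6.02
Y = 61.74 - 11.26 * 2.96 / 6.02
Y = 61.74 - 33.3296 / 6.02
Y = 61.74 - 5.5365
Y = 56.2035

56.2035


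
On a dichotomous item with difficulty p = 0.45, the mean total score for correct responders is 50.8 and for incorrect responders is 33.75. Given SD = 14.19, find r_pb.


q = 1 - p = 0.55
rpb = ((M1 - M0) / SD) * sqrt(p * q)
rpb = ((50.8 - 33.75) / 14.19) * sqrt(0.45 * 0.55)
rpb = 0.5978

0.5978


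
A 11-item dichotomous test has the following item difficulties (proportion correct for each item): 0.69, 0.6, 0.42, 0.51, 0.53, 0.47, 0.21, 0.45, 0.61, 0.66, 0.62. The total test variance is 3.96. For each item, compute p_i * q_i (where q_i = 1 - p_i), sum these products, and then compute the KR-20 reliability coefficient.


For each item, compute p_i * q_i:
  Item 1: 0.69 * 0.31 = 0.2139
  Item 2: 0.6 * 0.4 = 0.24
  Item 3: 0.42 * 0.58 = 0.2436
  Item 4: 0.51 * 0.49 = 0.2499
  Item 5: 0.53 * 0.47 = 0.2491
  Item 6: 0.47 * 0.53 = 0.2491
  Item 7: 0.21 * 0.79 = 0.1659
  Item 8: 0.45 * 0.55 = 0.2475
  Item 9: 0.61 * 0.39 = 0.2379
  Item 10: 0.66 * 0.34 = 0.2244
  Item 11: 0.62 * 0.38 = 0.2356
Sum(p_i * q_i) = 0.2139 + 0.24 + 0.2436 + 0.2499 + 0.2491 + 0.2491 + 0.1659 + 0.2475 + 0.2379 + 0.2244 + 0.2356 = 2.5569
KR-20 = (k/(k-1)) * (1 - Sum(p_i*q_i) / Var_total)
= (11/10) * (1 - 2.5569/3.96)
= 1.1 * 0.3543
KR-20 = 0.3897

0.3897


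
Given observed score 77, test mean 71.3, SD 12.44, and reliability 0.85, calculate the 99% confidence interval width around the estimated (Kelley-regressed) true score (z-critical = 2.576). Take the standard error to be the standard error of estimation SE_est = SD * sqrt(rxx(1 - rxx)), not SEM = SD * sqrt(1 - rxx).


True score estimate = 0.85*77 + 0.15*71.3 = 76.145
SE_est = SD * sqrt(rxx * (1 - rxx)) = 12.44 * sqrt(0.85 * 0.15) = 12.44 * sqrt(0.1275) = 4.441968
CI = T_est +/- z * SE_est, so width = 2 * z * SE_est = 2 * 2.576 * 4.441968
Width = 22.885

22.885


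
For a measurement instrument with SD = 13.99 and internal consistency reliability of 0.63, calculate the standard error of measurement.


SEM = SD * sqrt(1 - rxx)
SEM = 13.99 * sqrt(1 - 0.63)
SEM = 13.99 * sqrt(0.37) = 13.99 * 0.608276
SEM = 8.5098

8.5098


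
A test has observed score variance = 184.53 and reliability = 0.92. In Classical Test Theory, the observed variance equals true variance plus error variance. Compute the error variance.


var_true = rxx * var_obs = 0.92 * 184.53 = 169.7676
var_error = var_obs - var_true
var_error = 184.53 - 169.7676
var_error = 14.7624

14.7624


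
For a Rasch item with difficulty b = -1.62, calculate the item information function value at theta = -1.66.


P = 1/(1+exp(-(-1.66--1.62))) = 0.49
I = P*(1-P) = 0.49 * 0.51
I = 0.2499

0.2499


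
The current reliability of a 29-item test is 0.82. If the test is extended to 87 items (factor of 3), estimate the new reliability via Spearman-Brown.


r_new = (n * rxx) / (1 + (n-1) * rxx)
r_new = (3 * 0.82) / (1 + 2 * 0.82)
r_new = 2.46 / 2.64
r_new = 0.9318

0.9318


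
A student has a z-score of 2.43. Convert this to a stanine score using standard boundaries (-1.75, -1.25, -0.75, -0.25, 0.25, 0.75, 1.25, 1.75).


Stanine boundaries: [-1.75, -1.25, -0.75, -0.25, 0.25, 0.75, 1.25, 1.75]
z = 2.43
Check each boundary:
  z >= -1.75 -> could be stanine 2
  z >= -1.25 -> could be stanine 3
  z >= -0.75 -> could be stanine 4
  z >= -0.25 -> could be stanine 5
  z >= 0.25 -> could be stanine 6
  z >= 0.75 -> could be stanine 7
  z >= 1.25 -> could be stanine 8
  z >= 1.75 -> could be stanine 9
Highest qualifying boundary gives stanine = 9

9


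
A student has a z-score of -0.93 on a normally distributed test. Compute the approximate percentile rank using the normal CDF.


CDF(z) = 0.5 * (1 + erf(z/sqrt(2)))
erf(-0.6576) = -0.6476
CDF = 0.1762
Percentile rank = 0.1762 * 100 = 17.62

17.62


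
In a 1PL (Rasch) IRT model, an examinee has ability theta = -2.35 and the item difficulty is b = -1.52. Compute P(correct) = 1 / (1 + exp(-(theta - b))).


theta - b = -2.35 - -1.52 = -0.83
exp(-(theta - b)) = exp(0.83) = 2.2933
P = 1 / (1 + 2.2933)
P = 0.3036

0.3036


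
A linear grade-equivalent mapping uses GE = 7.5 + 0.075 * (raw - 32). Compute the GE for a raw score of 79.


raw - median = 79 - 32 = 47
slope * diff = 0.075 * 47 = 3.525
GE = 7.5 + 3.525
GE = 11.025

11.025


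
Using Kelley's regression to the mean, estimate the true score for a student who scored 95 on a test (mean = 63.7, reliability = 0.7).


T_est = rxx * X + (1 - rxx) * mean
T_est = 0.7 * 95 + 0.3 * 63.7
T_est = 66.5 + 19.11
T_est = 85.61

85.61


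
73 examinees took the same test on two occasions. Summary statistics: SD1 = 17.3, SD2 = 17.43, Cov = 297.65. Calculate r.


r = cov(X,Y) / (SD_X * SD_Y)
r = 297.65 / (17.3 * 17.43)
r = 297.65 / 301.539
r = 0.9871

0.9871


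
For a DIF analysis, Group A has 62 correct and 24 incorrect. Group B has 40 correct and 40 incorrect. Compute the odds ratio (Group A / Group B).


Odds_A = 62/24 = 2.5833
Odds_B = 40/40 = 1.0
OR = Odds_A / Odds_B = 2.5833 / 1.0
Exactly, OR = (62 * 40) / (24 * 40) = 2480 / 960
OR = 2.5833

2.5833


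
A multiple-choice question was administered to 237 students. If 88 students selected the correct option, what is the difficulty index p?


Item difficulty p = number correct / total examinees
p = 88 / 237
p = 0.3713

0.3713


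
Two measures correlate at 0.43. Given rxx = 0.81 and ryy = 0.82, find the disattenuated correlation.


r_corrected = rxy / sqrt(rxx * ryy)
= 0.43 / sqrt(0.81 * 0.82)
= 0.43 / sqrt(0.6642)
= 0.43 / 0.814985
r_corrected = 0.5276

0.5276


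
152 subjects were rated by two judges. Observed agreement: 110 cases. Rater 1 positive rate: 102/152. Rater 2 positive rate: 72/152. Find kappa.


P_o = 110/152 = 0.723684
P_e = (102*72 + 50*80) / 23104 = 0.490997
kappa = (P_o - P_e) / (1 - P_e)
kappa = (0.723684 - 0.490997) / (1 - 0.490997)
kappa = 0.4571

0.4571


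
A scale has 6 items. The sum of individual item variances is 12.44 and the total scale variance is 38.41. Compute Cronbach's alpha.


alpha = (k/(k-1)) * (1 - sum(si^2)/s_total^2)
= (6/5) * (1 - 12.44/38.41)
alpha = 0.8114

0.8114


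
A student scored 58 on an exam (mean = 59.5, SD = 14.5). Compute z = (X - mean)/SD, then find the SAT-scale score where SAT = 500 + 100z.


z = (X - mean) / SD = (58 - 59.5) / 14.5
z = -1.5 / 14.5
z = -0.1034
SAT-scale = SAT = 500 + 100z
Carry z at full precision (z = -1.5 / 14.5) into the conversion:
SAT-scale = 500 + 100 * (-1.5 / 14.5) = 500 + -150 / 14.5
SAT-scale = 500 + -10.3448
SAT-scale = 489.6552

489.6552


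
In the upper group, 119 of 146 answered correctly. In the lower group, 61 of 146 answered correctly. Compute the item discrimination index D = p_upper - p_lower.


p_upper = 119/146 = 0.8151
p_lower = 61/146 = 0.4178
D = 0.8151 - 0.4178 = 0.3973

0.3973


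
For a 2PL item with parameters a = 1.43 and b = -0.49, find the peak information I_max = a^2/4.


For 2PL, max info at theta = b = -0.49
I_max = a^2 / 4 = 1.43^2 / 4
= 2.0449 / 4
I_max = 0.5112

0.5112


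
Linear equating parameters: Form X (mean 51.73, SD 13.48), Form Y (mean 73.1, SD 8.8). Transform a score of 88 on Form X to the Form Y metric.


slope = SD_Y / SD_X = 8.8 / 13.48 ~ 0.6528
intercept = mean_Y - slope * mean_X = 73.1 - (8.8 / 13.48) * 51.73 ~ 39.3297
Y = slope * X + intercept. To avoid rounding drift from the rounded slope/intercept, evaluate the equivalent form Y = mean_Y + SD_Y * (X - mean_X) / SD_X at full precision:
Y = 73.1 + 8.8 * (88 - 51.73) / 13.48
Y = 73.1 + 8.8 * 36.27 / 13.48
Y = 73.1 + 319.176 / 13.48
Y = 73.1 + 23.6777
Y = 96.7777

96.7777


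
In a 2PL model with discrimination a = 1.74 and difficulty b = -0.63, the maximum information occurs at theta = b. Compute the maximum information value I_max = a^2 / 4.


For 2PL, max info at theta = b = -0.63
I_max = a^2 / 4 = 1.74^2 / 4
= 3.0276 / 4
I_max = 0.7569

0.7569


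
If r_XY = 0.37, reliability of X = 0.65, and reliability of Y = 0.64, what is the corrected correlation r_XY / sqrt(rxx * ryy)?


r_corrected = rxy / sqrt(rxx * ryy)
= 0.37 / sqrt(0.65 * 0.64)
= 0.37 / sqrt(0.416)
= 0.37 / 0.644981
r_corrected = 0.5737

0.5737


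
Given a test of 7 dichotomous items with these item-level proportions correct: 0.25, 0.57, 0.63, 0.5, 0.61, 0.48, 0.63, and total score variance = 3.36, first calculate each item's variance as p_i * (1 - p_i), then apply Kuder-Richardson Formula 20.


For each item, compute p_i * q_i:
  Item 1: 0.25 * 0.75 = 0.1875
  Item 2: 0.57 * 0.43 = 0.2451
  Item 3: 0.63 * 0.37 = 0.2331
  Item 4: 0.5 * 0.5 = 0.25
  Item 5: 0.61 * 0.39 = 0.2379
  Item 6: 0.48 * 0.52 = 0.2496
  Item 7: 0.63 * 0.37 = 0.2331
Sum(p_i * q_i) = 0.1875 + 0.2451 + 0.2331 + 0.25 + 0.2379 + 0.2496 + 0.2331 = 1.6363
KR-20 = (k/(k-1)) * (1 - Sum(p_i*q_i) / Var_total)
= (7/6) * (1 - 1.6363/3.36)
= 1.1667 * 0.513
KR-20 = 0.5985

0.5985


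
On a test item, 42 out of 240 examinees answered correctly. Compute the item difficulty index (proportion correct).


Item difficulty p = number correct / total examinees
p = 42 / 240
p = 0.175

0.175


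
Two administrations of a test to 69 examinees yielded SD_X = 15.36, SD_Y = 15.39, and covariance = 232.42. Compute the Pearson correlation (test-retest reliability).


r = cov(X,Y) / (SD_X * SD_Y)
r = 232.42 / (15.36 * 15.39)
r = 232.42 / 236.3904
r = 0.9832

0.9832


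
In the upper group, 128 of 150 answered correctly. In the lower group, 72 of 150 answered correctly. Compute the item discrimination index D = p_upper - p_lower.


p_upper = 128/150 = 0.8533
p_lower = 72/150 = 0.48
D = 0.8533 - 0.48 = 0.3733

0.3733


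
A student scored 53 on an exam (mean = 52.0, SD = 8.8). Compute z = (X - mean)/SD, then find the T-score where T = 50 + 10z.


z = (X - mean) / SD = (53 - 52.0) / 8.8
z = 1.0 / 8.8
z = 0.1136
T-score = T = 50 + 10z
Carry z at full precision (z = 1.0 / 8.8) into the conversion:
T-score = 50 + 10 * (1.0 / 8.8) = 50 + 10 / 8.8
T-score = 50 + 1.1364
T-score = 51.1364

51.1364


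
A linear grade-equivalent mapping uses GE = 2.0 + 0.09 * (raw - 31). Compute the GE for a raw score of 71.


raw - median = 71 - 31 = 40
slope * diff = 0.09 * 40 = 3.6
GE = 2.0 + 3.6
GE = 5.6

5.6


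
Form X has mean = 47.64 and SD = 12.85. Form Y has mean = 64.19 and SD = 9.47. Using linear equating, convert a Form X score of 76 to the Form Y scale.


slope = SD_Y / SD_X = 9.47 / 12.85 ~ 0.737
intercept = mean_Y - slope * mean_X = 64.19 - (9.47 / 12.85) * 47.64 ~ 29.081
Y = slope * X + intercept. To avoid rounding drift from the rounded slope/intercept, evaluate the equivalent form Y = mean_Y + SD_Y * (X - mean_X) / SD_X at full precision:
Y = 64.19 + 9.47 * (76 - 47.64) / 12.85
Y = 64.19 + 9.47 * 28.36 / 12.85
Y = 64.19 + 268.5692 / 12.85
Y = 64.19 + 20.9003
Y = 85.0903

85.0903


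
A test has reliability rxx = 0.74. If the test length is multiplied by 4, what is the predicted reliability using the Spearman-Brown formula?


r_new = (n * rxx) / (1 + (n-1) * rxx)
r_new = (4 * 0.74) / (1 + 3 * 0.74)
r_new = 2.96 / 3.22
r_new = 0.9193

0.9193


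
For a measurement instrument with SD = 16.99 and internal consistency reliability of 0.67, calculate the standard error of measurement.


SEM = SD * sqrt(1 - rxx)
SEM = 16.99 * sqrt(1 - 0.67)
SEM = 16.99 * sqrt(0.33) = 16.99 * 0.574456
SEM = 9.76

9.76


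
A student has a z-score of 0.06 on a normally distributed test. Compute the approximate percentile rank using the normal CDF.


CDF(z) = 0.5 * (1 + erf(z/sqrt(2)))
erf(0.0424) = 0.0478
CDF = 0.5239
Percentile rank = 0.5239 * 100 = 52.39

52.39


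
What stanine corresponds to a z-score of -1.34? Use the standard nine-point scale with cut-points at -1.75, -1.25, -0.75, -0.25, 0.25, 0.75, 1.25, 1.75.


Stanine boundaries: [-1.75, -1.25, -0.75, -0.25, 0.25, 0.75, 1.25, 1.75]
z = -1.34
Check each boundary:
  z >= -1.75 -> could be stanine 2
  z < -1.25
  z < -0.75
  z < -0.25
  z < 0.25
  z < 0.75
  z < 1.25
  z < 1.75
Highest qualifying boundary gives stanine = 2

2


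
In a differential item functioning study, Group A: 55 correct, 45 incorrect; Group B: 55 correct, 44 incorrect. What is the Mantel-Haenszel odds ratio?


Odds_A = 55/45 = 1.2222
Odds_B = 55/44 = 1.25
OR = Odds_A / Odds_B = 1.2222 / 1.25
Exactly, OR = (55 * 44) / (45 * 55) = 2420 / 2475
OR = 0.9778

0.9778


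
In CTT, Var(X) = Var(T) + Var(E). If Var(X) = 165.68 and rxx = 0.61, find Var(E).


var_true = rxx * var_obs = 0.61 * 165.68 = 101.0648
var_error = var_obs - var_true
var_error = 165.68 - 101.0648
var_error = 64.6152

64.6152


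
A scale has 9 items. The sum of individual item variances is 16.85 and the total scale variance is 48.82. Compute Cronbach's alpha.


alpha = (k/(k-1)) * (1 - sum(si^2)/s_total^2)
= (9/8) * (1 - 16.85/48.82)
alpha = 0.7367

0.7367


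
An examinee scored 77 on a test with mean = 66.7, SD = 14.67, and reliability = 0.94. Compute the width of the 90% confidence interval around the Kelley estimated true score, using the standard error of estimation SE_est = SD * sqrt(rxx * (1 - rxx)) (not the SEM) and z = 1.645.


True score estimate = 0.94*77 + 0.06*66.7 = 76.382
SE_est = SD * sqrt(rxx * (1 - rxx)) = 14.67 * sqrt(0.94 * 0.06) = 14.67 * sqrt(0.0564) = 3.483932
CI = T_est +/- z * SE_est, so width = 2 * z * SE_est = 2 * 1.645 * 3.483932
Width = 11.4621

11.4621


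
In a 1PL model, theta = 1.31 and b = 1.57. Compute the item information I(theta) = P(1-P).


P = 1/(1+exp(-(1.31-1.57))) = 0.4354
I = P*(1-P) = 0.4354 * 0.5646
I = 0.2458

0.2458


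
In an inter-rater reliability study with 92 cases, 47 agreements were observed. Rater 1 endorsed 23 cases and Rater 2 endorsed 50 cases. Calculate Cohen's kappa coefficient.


P_o = 47/92 = 0.51087
P_e = (23*50 + 69*42) / 8464 = 0.478261
kappa = (P_o - P_e) / (1 - P_e)
kappa = (0.51087 - 0.478261) / (1 - 0.478261)
kappa = 0.0625

0.0625


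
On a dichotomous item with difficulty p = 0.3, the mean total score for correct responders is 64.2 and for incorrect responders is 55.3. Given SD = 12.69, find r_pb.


q = 1 - p = 0.7
rpb = ((M1 - M0) / SD) * sqrt(p * q)
rpb = ((64.2 - 55.3) / 12.69) * sqrt(0.3 * 0.7)
rpb = 0.3214

0.3214


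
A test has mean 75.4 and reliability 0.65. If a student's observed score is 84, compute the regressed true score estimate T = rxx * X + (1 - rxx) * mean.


T_est = rxx * X + (1 - rxx) * mean
T_est = 0.65 * 84 + 0.35 * 75.4
T_est = 54.6 + 26.39
T_est = 80.99

80.99


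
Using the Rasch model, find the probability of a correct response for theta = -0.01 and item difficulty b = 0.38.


theta - b = -0.01 - 0.38 = -0.39
exp(-(theta - b)) = exp(0.39) = 1.477
P = 1 / (1 + 1.477)
P = 0.4037

0.4037


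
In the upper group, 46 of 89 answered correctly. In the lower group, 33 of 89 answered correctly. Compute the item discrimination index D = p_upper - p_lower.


p_upper = 46/89 = 0.5169
p_lower = 33/89 = 0.3708
D = 0.5169 - 0.3708 = 0.1461

0.1461


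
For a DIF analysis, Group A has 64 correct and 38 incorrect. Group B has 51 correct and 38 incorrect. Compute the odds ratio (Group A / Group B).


Odds_A = 64/38 = 1.6842
Odds_B = 51/38 = 1.3421
OR = Odds_A / Odds_B = 1.6842 / 1.3421
Exactly, OR = (64 * 38) / (38 * 51) = 2432 / 1938
OR = 1.2549

1.2549


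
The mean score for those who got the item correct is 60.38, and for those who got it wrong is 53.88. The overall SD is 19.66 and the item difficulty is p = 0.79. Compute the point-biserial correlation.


q = 1 - p = 0.21
rpb = ((M1 - M0) / SD) * sqrt(p * q)
rpb = ((60.38 - 53.88) / 19.66) * sqrt(0.79 * 0.21)
rpb = 0.1347

0.1347


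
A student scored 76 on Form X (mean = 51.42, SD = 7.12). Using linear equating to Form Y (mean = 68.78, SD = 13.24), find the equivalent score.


slope = SD_Y / SD_X = 13.24 / 7.12 ~ 1.8596
intercept = mean_Y - slope * mean_X = 68.78 - (13.24 / 7.12) * 51.42 ~ -26.8381
Y = slope * X + intercept. To avoid rounding drift from the rounded slope/intercept, evaluate the equivalent form Y = mean_Y + SD_Y * (X - mean_X) / SD_X at full precision:
Y = 68.78 + 13.24 * (76 - 51.42) / 7.12
Y = 68.78 + 13.24 * 24.58 / 7.12
Y = 68.78 + 325.4392 / 7.12
Y = 68.78 + 45.7078
Y = 114.4878

114.4878


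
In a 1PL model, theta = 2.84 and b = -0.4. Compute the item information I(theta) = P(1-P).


P = 1/(1+exp(-(2.84--0.4))) = 0.9623
I = P*(1-P) = 0.9623 * 0.0377
I = 0.0363

0.0363


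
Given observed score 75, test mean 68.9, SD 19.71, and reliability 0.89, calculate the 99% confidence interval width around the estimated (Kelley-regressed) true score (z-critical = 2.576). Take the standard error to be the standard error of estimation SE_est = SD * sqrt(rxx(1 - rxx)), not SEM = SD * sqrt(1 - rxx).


True score estimate = 0.89*75 + 0.11*68.9 = 74.329
SE_est = SD * sqrt(rxx * (1 - rxx)) = 19.71 * sqrt(0.89 * 0.11) = 19.71 * sqrt(0.0979) = 6.167057
CI = T_est +/- z * SE_est, so width = 2 * z * SE_est = 2 * 2.576 * 6.167057
Width = 31.7727

31.7727


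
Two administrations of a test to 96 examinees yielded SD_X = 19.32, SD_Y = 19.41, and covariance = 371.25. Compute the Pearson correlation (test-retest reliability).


r = cov(X,Y) / (SD_X * SD_Y)
r = 371.25 / (19.32 * 19.41)
r = 371.25 / 375.0012
r = 0.99

0.99


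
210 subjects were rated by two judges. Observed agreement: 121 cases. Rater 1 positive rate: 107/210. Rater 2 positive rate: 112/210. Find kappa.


P_o = 121/210 = 0.57619
P_e = (107*112 + 103*98) / 44100 = 0.500635
kappa = (P_o - P_e) / (1 - P_e)
kappa = (0.57619 - 0.500635) / (1 - 0.500635)
kappa = 0.1513

0.1513
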